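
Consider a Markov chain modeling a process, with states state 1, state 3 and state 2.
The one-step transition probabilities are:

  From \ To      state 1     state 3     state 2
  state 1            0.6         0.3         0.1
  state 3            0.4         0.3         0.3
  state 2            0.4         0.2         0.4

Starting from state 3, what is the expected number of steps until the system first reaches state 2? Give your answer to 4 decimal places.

5.0000

Let t(s) be the expected number of steps to first reach state 2 from state s, with t(state 2) = 0. Conditioning on the first step:
t(state 1) = 1 + 0.6·t(state 1) + 0.3·t(state 3)
t(state 3) = 1 + 0.4·t(state 1) + 0.3·t(state 3)
Solving: t(state 1) = 6.2500, t(state 3) = 5.0000.
Expected steps from state 3 to state 2: 5.0000.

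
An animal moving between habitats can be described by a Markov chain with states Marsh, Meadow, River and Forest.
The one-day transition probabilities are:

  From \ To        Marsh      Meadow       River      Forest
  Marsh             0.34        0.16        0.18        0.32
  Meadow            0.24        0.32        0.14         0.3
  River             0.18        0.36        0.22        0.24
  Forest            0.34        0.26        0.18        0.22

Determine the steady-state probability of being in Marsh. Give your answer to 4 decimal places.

0.2853

Let the stationary distribution be π with π = πP and π_1 + π_2 + π_3 + π_4 = 1.
π_1 = 0.34·π_1 + 0.24·π_2 + 0.18·π_3 + 0.34·π_4
π_2 = 0.16·π_1 + 0.32·π_2 + 0.36·π_3 + 0.26·π_4
π_3 = 0.18·π_1 + 0.14·π_2 + 0.22·π_3 + 0.18·π_4
Solving with the normalization constraint gives π = (0.2853, 0.2650, 0.1765, 0.2733).
So the stationary probability of Marsh is 0.2853.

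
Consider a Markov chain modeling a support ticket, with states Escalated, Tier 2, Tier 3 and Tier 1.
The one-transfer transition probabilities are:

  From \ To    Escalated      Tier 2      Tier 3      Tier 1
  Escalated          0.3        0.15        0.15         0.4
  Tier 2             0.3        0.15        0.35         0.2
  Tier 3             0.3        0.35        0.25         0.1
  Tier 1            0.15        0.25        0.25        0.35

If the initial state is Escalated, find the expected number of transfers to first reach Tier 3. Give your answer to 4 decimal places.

4.5148

Let t(s) be the expected number of transfers to first reach Tier 3 from state s, with t(Tier 3) = 0. Conditioning on the first transfer:
t(Escalated) = 1 + 0.3·t(Escalated) + 0.15·t(Tier 2) + 0.4·t(Tier 1)
t(Tier 2) = 1 + 0.3·t(Escalated) + 0.15·t(Tier 2) + 0.2·t(Tier 1)
t(Tier 1) = 1 + 0.15·t(Escalated) + 0.25·t(Tier 2) + 0.35·t(Tier 1)
Solving: t(Escalated) = 4.5148, t(Tier 2) = 3.7131, t(Tier 1) = 4.0084.
Expected transfers from Escalated to Tier 3: 4.5148.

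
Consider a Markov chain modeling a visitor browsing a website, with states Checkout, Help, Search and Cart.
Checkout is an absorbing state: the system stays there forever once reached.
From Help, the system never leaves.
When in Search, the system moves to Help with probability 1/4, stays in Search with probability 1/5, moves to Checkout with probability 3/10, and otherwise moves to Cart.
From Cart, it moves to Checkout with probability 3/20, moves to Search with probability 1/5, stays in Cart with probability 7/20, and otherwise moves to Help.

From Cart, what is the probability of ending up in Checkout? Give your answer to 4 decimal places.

0.3830

Let h(s) be the probability of absorption at Checkout starting from transient state s. Then h(Checkout) = 1 and h(Help) = 0. By first-step analysis:
h(Search) = 0.3·1 + 0.25·0 + 0.2·h(Search) + 0.25·h(Cart)
h(Cart) = 0.15·1 + 0.3·0 + 0.2·h(Search) + 0.35·h(Cart)
Solving: h(Search) = 0.4947, h(Cart) = 0.3830.
Starting from Cart, the probability is 0.3830.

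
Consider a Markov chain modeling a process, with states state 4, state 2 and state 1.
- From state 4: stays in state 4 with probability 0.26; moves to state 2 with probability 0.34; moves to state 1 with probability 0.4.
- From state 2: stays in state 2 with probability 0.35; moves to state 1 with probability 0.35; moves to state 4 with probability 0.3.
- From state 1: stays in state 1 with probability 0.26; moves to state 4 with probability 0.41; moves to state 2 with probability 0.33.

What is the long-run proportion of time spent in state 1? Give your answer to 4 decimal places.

0.3360

Let the stationary distribution be π with π = πP and π_1 + π_2 + π_3 = 1.
π_1 = 0.26·π_1 + 0.3·π_2 + 0.41·π_3
π_2 = 0.34·π_1 + 0.35·π_2 + 0.33·π_3
Solving with the normalization constraint gives π = (0.3240, 0.3400, 0.3360).
So the stationary probability of state 1 is 0.3360.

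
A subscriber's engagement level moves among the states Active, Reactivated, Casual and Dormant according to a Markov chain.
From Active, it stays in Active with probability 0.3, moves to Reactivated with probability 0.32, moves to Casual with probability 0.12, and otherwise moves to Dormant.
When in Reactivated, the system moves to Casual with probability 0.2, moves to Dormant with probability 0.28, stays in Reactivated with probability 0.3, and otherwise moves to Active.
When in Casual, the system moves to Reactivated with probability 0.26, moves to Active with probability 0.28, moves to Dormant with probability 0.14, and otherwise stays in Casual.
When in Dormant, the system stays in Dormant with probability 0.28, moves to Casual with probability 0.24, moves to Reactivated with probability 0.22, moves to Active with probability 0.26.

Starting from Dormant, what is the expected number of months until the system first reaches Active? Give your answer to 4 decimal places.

Let t(s) be the expected number of months to first reach Active from state s, with t(Active) = 0. Conditioning on the first month:
t(Reactivated) = 1 + 0.3·t(Reactivated) + 0.2·t(Casual) + 0.28·t(Dormant)
t(Casual) = 1 + 0.26·t(Reactivated) + 0.32·t(Casual) + 0.14·t(Dormant)
t(Dormant) = 1 + 0.22·t(Reactivated) + 0.24·t(Casual) + 0.28·t(Dormant)
Solving: t(Reactivated) = 4.0954, t(Casual) = 3.8439, t(Dormant) = 3.9216.
Expected months from Dormant to Active: 3.9216.

3.9216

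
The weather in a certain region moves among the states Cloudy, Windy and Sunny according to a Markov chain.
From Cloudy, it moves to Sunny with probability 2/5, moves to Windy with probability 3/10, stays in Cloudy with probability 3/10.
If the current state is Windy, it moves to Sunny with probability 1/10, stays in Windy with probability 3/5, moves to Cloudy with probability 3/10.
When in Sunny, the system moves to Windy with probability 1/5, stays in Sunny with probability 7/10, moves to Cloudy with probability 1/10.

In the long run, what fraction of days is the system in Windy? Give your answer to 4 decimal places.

0.3696

Let the stationary distribution be π with π = πP and π_1 + π_2 + π_3 = 1.
π_1 = 0.3·π_1 + 0.3·π_2 + 0.1·π_3
π_2 = 0.3·π_1 + 0.6·π_2 + 0.2·π_3
Solving with the normalization constraint gives π = (0.2174, 0.3696, 0.4130).
So the stationary probability of Windy is 0.3696.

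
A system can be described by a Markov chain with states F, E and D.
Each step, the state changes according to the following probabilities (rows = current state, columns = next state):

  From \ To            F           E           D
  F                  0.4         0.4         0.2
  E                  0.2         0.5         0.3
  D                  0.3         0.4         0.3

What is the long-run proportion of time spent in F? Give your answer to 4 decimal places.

Let the stationary distribution be π with π = πP and π_1 + π_2 + π_3 = 1.
π_1 = 0.4·π_1 + 0.2·π_2 + 0.3·π_3
π_2 = 0.4·π_1 + 0.5·π_2 + 0.4·π_3
Solving with the normalization constraint gives π = (0.2840, 0.4444, 0.2716).
So the stationary probability of F is 0.2840.

0.2840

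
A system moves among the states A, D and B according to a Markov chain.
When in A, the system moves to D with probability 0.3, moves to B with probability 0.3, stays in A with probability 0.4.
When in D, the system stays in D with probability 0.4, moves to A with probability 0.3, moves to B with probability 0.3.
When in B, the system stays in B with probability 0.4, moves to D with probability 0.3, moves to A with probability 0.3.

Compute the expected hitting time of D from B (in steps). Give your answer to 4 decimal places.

Let t(s) be the expected number of steps to first reach D from state s, with t(D) = 0. Conditioning on the first step:
t(A) = 1 + 0.4·t(A) + 0.3·t(B)
t(B) = 1 + 0.3·t(A) + 0.4·t(B)
Solving: t(A) = 3.3333, t(B) = 3.3333.
Expected steps from B to D: 3.3333.

3.3333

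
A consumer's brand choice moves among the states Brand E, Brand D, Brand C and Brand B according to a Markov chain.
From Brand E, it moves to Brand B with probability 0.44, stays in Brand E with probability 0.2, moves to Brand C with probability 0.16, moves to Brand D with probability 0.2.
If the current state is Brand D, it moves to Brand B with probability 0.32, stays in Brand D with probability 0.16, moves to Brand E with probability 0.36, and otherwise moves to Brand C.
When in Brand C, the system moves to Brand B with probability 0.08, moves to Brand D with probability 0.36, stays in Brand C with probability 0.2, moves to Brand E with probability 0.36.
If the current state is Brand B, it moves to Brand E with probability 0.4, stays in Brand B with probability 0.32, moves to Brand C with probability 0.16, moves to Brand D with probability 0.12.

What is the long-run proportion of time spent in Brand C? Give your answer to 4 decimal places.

Let the stationary distribution be π with π = πP and π_1 + π_2 + π_3 + π_4 = 1.
π_1 = 0.2·π_1 + 0.36·π_2 + 0.36·π_3 + 0.4·π_4
π_2 = 0.2·π_1 + 0.16·π_2 + 0.36·π_3 + 0.12·π_4
π_3 = 0.16·π_1 + 0.16·π_2 + 0.2·π_3 + 0.16·π_4
Solving with the normalization constraint gives π = (0.3213, 0.1934, 0.1667, 0.3186).
So the stationary probability of Brand C is 0.1667.

0.1667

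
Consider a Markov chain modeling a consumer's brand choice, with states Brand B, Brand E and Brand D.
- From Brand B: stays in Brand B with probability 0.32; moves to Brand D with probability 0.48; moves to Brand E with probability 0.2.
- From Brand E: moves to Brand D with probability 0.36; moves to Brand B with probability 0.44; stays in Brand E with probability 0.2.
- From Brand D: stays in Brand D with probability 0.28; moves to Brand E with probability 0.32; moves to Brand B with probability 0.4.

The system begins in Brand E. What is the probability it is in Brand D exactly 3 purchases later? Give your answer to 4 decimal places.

Propagate the distribution vector 3 purchases from Brand E.
After 0 purchases: (0.0000, 1.0000, 0.0000)
After 1 purchase: (0.4400, 0.2000, 0.3600)
After 2 purchases: (0.3728, 0.2432, 0.3840)
After 3 purchases: (0.3799, 0.2461, 0.3740)
P(in Brand D after 3 purchases) = 0.3740

0.3740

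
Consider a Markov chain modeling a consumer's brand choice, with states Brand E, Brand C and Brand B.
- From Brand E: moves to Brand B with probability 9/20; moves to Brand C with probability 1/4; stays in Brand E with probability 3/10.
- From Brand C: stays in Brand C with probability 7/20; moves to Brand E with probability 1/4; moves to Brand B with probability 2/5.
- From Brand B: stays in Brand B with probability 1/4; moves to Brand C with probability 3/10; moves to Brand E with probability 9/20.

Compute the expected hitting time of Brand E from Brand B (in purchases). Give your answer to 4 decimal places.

2.5850

Let t(s) be the expected number of purchases to first reach Brand E from state s, with t(Brand E) = 0. Conditioning on the first purchase:
t(Brand C) = 1 + 0.35·t(Brand C) + 0.4·t(Brand B)
t(Brand B) = 1 + 0.3·t(Brand C) + 0.25·t(Brand B)
Solving: t(Brand C) = 3.1293, t(Brand B) = 2.5850.
Expected purchases from Brand B to Brand E: 2.5850.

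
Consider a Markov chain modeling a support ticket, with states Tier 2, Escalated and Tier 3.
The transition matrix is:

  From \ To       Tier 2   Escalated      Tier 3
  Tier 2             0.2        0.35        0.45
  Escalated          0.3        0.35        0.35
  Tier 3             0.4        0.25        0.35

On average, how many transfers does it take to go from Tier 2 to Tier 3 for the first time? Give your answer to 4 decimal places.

Let t(s) be the expected number of transfers to first reach Tier 3 from state s, with t(Tier 3) = 0. Conditioning on the first transfer:
t(Tier 2) = 1 + 0.2·t(Tier 2) + 0.35·t(Escalated)
t(Escalated) = 1 + 0.3·t(Tier 2) + 0.35·t(Escalated)
Solving: t(Tier 2) = 2.4096, t(Escalated) = 2.6506.
Expected transfers from Tier 2 to Tier 3: 2.4096.

2.4096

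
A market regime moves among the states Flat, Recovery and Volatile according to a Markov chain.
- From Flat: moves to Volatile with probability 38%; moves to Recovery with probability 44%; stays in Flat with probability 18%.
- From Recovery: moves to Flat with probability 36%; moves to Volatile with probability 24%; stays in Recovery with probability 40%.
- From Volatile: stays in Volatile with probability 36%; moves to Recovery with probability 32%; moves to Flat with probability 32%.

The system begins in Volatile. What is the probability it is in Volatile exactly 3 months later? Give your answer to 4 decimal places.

Propagate the distribution vector 3 months from Volatile.
After 0 months: (0.0000, 0.0000, 1.0000)
After 1 month: (0.3200, 0.3200, 0.3600)
After 2 months: (0.2880, 0.3840, 0.3280)
After 3 months: (0.2950, 0.3853, 0.3197)
P(in Volatile after 3 months) = 0.3197

0.3197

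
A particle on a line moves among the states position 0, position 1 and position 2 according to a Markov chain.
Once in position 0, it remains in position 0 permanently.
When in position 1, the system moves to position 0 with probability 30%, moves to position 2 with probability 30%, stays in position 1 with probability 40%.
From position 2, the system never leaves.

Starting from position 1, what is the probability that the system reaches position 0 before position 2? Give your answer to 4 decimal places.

Let h(s) be the probability of absorption at position 0 starting from transient state s. Then h(position 0) = 1 and h(position 2) = 0. By first-step analysis:
h(position 1) = 0.3·1 + 0.4·h(position 1) + 0.3·0
Solving: h(position 1) = 0.5000.
Starting from position 1, the probability is 0.5000.

0.5000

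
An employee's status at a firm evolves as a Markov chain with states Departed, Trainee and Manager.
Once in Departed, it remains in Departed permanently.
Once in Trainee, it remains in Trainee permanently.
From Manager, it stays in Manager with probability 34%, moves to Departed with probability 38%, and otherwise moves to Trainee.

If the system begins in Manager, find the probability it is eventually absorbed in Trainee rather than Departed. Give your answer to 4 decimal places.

0.4242

Let h(s) be the probability of absorption at Trainee starting from transient state s. Then h(Trainee) = 1 and h(Departed) = 0. By first-step analysis:
h(Manager) = 0.38·0 + 0.28·1 + 0.34·h(Manager)
Solving: h(Manager) = 0.4242.
Starting from Manager, the probability is 0.4242.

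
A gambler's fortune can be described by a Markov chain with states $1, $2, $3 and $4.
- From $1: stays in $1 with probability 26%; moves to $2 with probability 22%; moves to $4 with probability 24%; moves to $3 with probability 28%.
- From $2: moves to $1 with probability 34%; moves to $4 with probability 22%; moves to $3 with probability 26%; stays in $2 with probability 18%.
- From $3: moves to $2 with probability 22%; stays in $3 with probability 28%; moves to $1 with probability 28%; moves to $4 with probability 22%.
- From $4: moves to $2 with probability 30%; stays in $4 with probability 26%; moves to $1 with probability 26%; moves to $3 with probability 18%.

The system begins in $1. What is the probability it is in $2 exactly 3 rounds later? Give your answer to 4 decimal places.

Propagate the distribution vector 3 rounds from $1.
After 0 rounds: (1.0000, 0.0000, 0.0000, 0.0000)
After 1 round: (0.2600, 0.2200, 0.2800, 0.2400)
After 2 rounds: (0.2832, 0.2304, 0.2516, 0.2348)
After 3 rounds: (0.2835, 0.2296, 0.2519, 0.2351)
P(in $2 after 3 rounds) = 0.2296

0.2296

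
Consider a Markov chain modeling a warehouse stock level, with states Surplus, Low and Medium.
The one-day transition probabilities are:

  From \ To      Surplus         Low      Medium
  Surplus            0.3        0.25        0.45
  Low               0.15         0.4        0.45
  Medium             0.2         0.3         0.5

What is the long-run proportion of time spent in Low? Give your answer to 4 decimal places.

0.3220

Let the stationary distribution be π with π = πP and π_1 + π_2 + π_3 = 1.
π_1 = 0.3·π_1 + 0.15·π_2 + 0.2·π_3
π_2 = 0.25·π_1 + 0.4·π_2 + 0.3·π_3
Solving with the normalization constraint gives π = (0.2043, 0.3220, 0.4737).
So the stationary probability of Low is 0.3220.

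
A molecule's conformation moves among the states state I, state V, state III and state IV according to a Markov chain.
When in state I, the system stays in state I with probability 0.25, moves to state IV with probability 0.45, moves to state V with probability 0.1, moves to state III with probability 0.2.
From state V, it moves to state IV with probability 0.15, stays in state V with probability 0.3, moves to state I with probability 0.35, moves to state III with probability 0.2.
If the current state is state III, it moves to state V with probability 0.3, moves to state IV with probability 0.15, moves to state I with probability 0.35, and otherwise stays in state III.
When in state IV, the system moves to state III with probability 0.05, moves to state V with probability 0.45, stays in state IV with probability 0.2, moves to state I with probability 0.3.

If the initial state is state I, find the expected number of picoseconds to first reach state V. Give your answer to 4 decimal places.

4.1056

Let t(s) be the expected number of picoseconds to first reach state V from state s, with t(state V) = 0. Conditioning on the first picosecond:
t(state I) = 1 + 0.25·t(state I) + 0.2·t(state III) + 0.45·t(state IV)
t(state III) = 1 + 0.35·t(state I) + 0.2·t(state III) + 0.15·t(state IV)
t(state IV) = 1 + 0.3·t(state I) + 0.05·t(state III) + 0.2·t(state IV)
Solving: t(state I) = 4.1056, t(state III) = 3.6116, t(state IV) = 3.0153.
Expected picoseconds from state I to state V: 4.1056.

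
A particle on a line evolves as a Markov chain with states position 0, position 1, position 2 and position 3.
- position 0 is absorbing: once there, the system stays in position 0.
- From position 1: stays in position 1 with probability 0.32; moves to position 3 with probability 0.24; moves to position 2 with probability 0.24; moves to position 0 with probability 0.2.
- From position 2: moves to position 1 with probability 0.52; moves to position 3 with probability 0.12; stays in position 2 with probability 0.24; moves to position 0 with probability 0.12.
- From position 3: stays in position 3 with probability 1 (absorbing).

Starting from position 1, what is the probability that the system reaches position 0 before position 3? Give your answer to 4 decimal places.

Let h(s) be the probability of absorption at position 0 starting from transient state s. Then h(position 0) = 1 and h(position 3) = 0. By first-step analysis:
h(position 1) = 0.2·1 + 0.32·h(position 1) + 0.24·h(position 2) + 0.24·0
h(position 2) = 0.12·1 + 0.52·h(position 1) + 0.24·h(position 2) + 0.12·0
Solving: h(position 1) = 0.4612, h(position 2) = 0.4735.
Starting from position 1, the probability is 0.4612.

0.4612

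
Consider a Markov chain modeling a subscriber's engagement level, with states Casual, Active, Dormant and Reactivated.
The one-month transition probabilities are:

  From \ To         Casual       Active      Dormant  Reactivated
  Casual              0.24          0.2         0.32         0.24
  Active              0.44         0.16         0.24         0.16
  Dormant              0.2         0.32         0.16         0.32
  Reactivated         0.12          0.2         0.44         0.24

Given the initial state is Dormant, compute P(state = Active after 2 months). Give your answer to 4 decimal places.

0.2064

Propagate the distribution vector 2 months from Dormant.
After 0 months: (0.0000, 0.0000, 1.0000, 0.0000)
After 1 month: (0.2000, 0.3200, 0.1600, 0.3200)
After 2 months: (0.2592, 0.2064, 0.3072, 0.2272)
P(in Active after 2 months) = 0.2064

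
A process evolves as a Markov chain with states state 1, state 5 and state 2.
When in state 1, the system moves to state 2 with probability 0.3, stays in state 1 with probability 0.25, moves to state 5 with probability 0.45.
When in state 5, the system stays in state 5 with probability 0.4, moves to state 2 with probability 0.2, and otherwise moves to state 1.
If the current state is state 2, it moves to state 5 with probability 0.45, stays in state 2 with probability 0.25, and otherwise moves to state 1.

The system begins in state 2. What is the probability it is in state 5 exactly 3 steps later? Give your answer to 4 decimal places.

0.4286

Propagate the distribution vector 3 steps from state 2.
After 0 steps: (0.0000, 0.0000, 1.0000)
After 1 step: (0.3000, 0.4500, 0.2500)
After 2 steps: (0.3300, 0.4275, 0.2425)
After 3 steps: (0.3263, 0.4286, 0.2451)
P(in state 5 after 3 steps) = 0.4286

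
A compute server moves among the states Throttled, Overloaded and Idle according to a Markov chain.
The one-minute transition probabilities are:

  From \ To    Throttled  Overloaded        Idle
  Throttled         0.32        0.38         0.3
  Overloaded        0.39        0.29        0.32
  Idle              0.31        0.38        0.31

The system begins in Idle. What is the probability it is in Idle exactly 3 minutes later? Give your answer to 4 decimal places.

Propagate the distribution vector 3 minutes from Idle.
After 0 minutes: (0.0000, 0.0000, 1.0000)
After 1 minute: (0.3100, 0.3800, 0.3100)
After 2 minutes: (0.3435, 0.3458, 0.3107)
After 3 minutes: (0.3411, 0.3489, 0.3100)
P(in Idle after 3 minutes) = 0.3100

0.3100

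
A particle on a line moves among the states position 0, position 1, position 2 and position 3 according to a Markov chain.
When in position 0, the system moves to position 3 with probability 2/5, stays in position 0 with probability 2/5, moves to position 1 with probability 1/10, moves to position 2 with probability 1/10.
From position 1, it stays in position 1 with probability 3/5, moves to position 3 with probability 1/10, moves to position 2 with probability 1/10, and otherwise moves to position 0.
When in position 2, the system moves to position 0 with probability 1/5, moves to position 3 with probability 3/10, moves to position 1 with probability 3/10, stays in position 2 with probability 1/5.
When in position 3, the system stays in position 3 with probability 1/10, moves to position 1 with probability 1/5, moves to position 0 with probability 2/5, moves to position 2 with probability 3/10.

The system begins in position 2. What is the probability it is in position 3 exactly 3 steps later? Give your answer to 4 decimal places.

Propagate the distribution vector 3 steps from position 2.
After 0 steps: (0.0000, 0.0000, 1.0000, 0.0000)
After 1 step: (0.2000, 0.3000, 0.2000, 0.3000)
After 2 steps: (0.3000, 0.3200, 0.1800, 0.2000)
After 3 steps: (0.3000, 0.3160, 0.1580, 0.2260)
P(in position 3 after 3 steps) = 0.2260

0.2260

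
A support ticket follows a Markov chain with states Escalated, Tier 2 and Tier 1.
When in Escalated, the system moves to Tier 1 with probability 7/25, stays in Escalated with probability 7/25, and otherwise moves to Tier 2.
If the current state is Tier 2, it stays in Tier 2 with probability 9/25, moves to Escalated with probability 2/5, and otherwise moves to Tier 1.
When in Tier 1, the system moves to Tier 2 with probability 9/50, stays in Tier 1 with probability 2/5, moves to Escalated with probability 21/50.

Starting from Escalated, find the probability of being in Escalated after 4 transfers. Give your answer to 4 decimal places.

0.3627

Propagate the distribution vector 4 transfers from Escalated.
After 0 transfers: (1.0000, 0.0000, 0.0000)
After 1 transfer: (0.2800, 0.4400, 0.2800)
After 2 transfers: (0.3720, 0.3320, 0.2960)
After 3 transfers: (0.3613, 0.3365, 0.3022)
After 4 transfers: (0.3627, 0.3345, 0.3028)
P(in Escalated after 4 transfers) = 0.3627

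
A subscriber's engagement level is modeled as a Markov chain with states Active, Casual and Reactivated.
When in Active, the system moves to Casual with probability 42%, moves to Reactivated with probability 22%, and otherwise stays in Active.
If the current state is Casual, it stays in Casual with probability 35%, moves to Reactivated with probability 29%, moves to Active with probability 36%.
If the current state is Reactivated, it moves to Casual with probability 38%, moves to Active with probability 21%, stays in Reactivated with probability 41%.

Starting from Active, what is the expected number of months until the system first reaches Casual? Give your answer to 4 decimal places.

Let t(s) be the expected number of months to first reach Casual from state s, with t(Casual) = 0. Conditioning on the first month:
t(Active) = 1 + 0.36·t(Active) + 0.22·t(Reactivated)
t(Reactivated) = 1 + 0.21·t(Active) + 0.41·t(Reactivated)
Solving: t(Active) = 2.4442, t(Reactivated) = 2.5649.
Expected months from Active to Casual: 2.4442.

2.4442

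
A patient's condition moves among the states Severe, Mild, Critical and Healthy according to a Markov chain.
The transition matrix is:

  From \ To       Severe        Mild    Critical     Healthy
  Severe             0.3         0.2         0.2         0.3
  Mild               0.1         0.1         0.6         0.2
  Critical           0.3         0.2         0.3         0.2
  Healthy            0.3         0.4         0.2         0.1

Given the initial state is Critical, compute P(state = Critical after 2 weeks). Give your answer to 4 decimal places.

0.3100

Propagate the distribution vector 2 weeks from Critical.
After 0 weeks: (0.0000, 0.0000, 1.0000, 0.0000)
After 1 week: (0.3000, 0.2000, 0.3000, 0.2000)
After 2 weeks: (0.2600, 0.2200, 0.3100, 0.2100)
P(in Critical after 2 weeks) = 0.3100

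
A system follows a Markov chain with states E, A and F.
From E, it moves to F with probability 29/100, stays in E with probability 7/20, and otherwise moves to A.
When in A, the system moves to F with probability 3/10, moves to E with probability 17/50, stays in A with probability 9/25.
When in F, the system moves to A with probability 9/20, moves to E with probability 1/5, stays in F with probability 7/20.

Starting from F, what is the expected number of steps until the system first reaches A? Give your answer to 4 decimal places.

Let t(s) be the expected number of steps to first reach A from state s, with t(A) = 0. Conditioning on the first step:
t(E) = 1 + 0.35·t(E) + 0.29·t(F)
t(F) = 1 + 0.2·t(E) + 0.35·t(F)
Solving: t(E) = 2.5789, t(F) = 2.3320.
Expected steps from F to A: 2.3320.

2.3320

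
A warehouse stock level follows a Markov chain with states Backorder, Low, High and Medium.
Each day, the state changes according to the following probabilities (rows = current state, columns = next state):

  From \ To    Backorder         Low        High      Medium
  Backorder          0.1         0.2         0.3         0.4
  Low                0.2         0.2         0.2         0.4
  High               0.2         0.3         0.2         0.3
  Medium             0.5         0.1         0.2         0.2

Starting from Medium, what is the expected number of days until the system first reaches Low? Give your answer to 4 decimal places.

Let t(s) be the expected number of days to first reach Low from state s, with t(Low) = 0. Conditioning on the first day:
t(Backorder) = 1 + 0.1·t(Backorder) + 0.3·t(High) + 0.4·t(Medium)
t(High) = 1 + 0.2·t(Backorder) + 0.2·t(High) + 0.3·t(Medium)
t(Medium) = 1 + 0.5·t(Backorder) + 0.2·t(High) + 0.2·t(Medium)
Solving: t(Backorder) = 5.1779, t(High) = 4.6640, t(Medium) = 5.6522.
Expected days from Medium to Low: 5.6522.

5.6522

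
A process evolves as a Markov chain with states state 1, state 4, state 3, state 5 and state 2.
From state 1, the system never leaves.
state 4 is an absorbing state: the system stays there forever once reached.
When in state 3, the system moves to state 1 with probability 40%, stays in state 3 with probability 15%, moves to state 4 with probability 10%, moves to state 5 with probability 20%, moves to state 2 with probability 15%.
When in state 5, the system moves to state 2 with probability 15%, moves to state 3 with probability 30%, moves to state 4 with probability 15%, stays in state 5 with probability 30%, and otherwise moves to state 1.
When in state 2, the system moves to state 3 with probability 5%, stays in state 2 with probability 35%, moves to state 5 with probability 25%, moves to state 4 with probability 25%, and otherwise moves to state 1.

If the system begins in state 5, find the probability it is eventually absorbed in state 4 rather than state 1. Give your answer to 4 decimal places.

Let h(s) be the probability of absorption at state 4 starting from transient state s. Then h(state 4) = 1 and h(state 1) = 0. By first-step analysis:
h(state 3) = 0.4·0 + 0.1·1 + 0.15·h(state 3) + 0.2·h(state 5) + 0.15·h(state 2)
h(state 5) = 0.1·0 + 0.15·1 + 0.3·h(state 3) + 0.3·h(state 5) + 0.15·h(state 2)
h(state 2) = 0.1·0 + 0.25·1 + 0.05·h(state 3) + 0.25·h(state 5) + 0.35·h(state 2)
Solving: h(state 3) = 0.3378, h(state 5) = 0.4872, h(state 2) = 0.5980.
Starting from state 5, the probability is 0.4872.

0.4872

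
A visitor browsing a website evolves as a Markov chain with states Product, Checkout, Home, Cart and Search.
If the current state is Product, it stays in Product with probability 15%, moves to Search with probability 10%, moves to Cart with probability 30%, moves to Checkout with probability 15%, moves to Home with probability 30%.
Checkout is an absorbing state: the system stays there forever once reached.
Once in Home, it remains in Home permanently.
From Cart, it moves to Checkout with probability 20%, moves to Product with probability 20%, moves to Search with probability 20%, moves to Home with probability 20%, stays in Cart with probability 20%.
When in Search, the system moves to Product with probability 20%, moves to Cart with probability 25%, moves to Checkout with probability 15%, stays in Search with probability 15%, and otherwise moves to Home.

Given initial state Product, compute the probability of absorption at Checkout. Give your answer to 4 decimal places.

0.3798

Let h(s) be the probability of absorption at Checkout starting from transient state s. Then h(Checkout) = 1 and h(Home) = 0. By first-step analysis:
h(Product) = 0.15·h(Product) + 0.15·1 + 0.3·0 + 0.3·h(Cart) + 0.1·h(Search)
h(Cart) = 0.2·h(Product) + 0.2·1 + 0.2·0 + 0.2·h(Cart) + 0.2·h(Search)
h(Search) = 0.2·h(Product) + 0.15·1 + 0.25·0 + 0.25·h(Cart) + 0.15·h(Search)
Solving: h(Product) = 0.3798, h(Cart) = 0.4441, h(Search) = 0.3965.
Starting from Product, the probability is 0.3798.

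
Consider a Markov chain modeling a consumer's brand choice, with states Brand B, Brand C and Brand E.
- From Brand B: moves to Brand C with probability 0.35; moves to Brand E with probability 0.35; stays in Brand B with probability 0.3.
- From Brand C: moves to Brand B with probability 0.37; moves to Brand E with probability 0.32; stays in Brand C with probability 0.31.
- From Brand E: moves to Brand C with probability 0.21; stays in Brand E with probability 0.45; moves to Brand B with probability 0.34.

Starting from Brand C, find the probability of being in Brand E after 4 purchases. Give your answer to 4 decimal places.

0.3793

Propagate the distribution vector 4 purchases from Brand C.
After 0 purchases: (0.0000, 1.0000, 0.0000)
After 1 purchase: (0.3700, 0.3100, 0.3200)
After 2 purchases: (0.3345, 0.2928, 0.3727)
After 3 purchases: (0.3354, 0.2861, 0.3785)
After 4 purchases: (0.3352, 0.2856, 0.3793)
P(in Brand E after 4 purchases) = 0.3793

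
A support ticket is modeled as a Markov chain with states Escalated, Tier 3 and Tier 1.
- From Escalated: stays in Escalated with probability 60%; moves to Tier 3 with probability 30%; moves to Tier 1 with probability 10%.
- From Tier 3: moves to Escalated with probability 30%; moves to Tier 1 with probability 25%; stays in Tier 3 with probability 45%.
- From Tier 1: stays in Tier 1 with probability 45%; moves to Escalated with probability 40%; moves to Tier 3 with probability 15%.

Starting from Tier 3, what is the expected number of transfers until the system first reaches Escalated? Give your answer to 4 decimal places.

3.0189

Let t(s) be the expected number of transfers to first reach Escalated from state s, with t(Escalated) = 0. Conditioning on the first transfer:
t(Tier 3) = 1 + 0.45·t(Tier 3) + 0.25·t(Tier 1)
t(Tier 1) = 1 + 0.15·t(Tier 3) + 0.45·t(Tier 1)
Solving: t(Tier 3) = 3.0189, t(Tier 1) = 2.6415.
Expected transfers from Tier 3 to Escalated: 3.0189.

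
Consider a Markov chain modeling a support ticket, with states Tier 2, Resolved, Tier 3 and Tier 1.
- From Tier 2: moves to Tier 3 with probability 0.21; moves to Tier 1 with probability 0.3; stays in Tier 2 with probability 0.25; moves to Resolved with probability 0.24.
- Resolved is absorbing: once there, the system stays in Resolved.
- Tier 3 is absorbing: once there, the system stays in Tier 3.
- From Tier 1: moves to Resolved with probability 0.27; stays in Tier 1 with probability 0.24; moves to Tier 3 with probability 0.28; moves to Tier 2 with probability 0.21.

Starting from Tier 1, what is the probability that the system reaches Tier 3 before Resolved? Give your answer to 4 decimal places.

Let h(s) be the probability of absorption at Tier 3 starting from transient state s. Then h(Tier 3) = 1 and h(Resolved) = 0. By first-step analysis:
h(Tier 2) = 0.25·h(Tier 2) + 0.24·0 + 0.21·1 + 0.3·h(Tier 1)
h(Tier 1) = 0.21·h(Tier 2) + 0.27·0 + 0.28·1 + 0.24·h(Tier 1)
Solving: h(Tier 2) = 0.4805, h(Tier 1) = 0.5012.
Starting from Tier 1, the probability is 0.5012.

0.5012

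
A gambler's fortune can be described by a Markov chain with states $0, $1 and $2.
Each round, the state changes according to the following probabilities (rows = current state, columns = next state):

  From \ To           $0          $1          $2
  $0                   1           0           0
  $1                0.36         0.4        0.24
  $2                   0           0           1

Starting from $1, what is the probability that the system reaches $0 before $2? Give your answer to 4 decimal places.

Let h(s) be the probability of absorption at $0 starting from transient state s. Then h($0) = 1 and h($2) = 0. By first-step analysis:
h($1) = 0.36·1 + 0.4·h($1) + 0.24·0
Solving: h($1) = 0.6000.
Starting from $1, the probability is 0.6000.

0.6000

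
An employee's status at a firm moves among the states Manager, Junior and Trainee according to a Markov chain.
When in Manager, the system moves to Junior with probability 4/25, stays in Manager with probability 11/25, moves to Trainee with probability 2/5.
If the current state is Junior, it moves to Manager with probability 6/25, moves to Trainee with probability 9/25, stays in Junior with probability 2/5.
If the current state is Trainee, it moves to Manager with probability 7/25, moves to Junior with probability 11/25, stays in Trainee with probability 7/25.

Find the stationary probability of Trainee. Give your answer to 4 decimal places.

0.3451

Let the stationary distribution be π with π = πP and π_1 + π_2 + π_3 = 1.
π_1 = 0.44·π_1 + 0.24·π_2 + 0.28·π_3
π_2 = 0.16·π_1 + 0.4·π_2 + 0.44·π_3
Solving with the normalization constraint gives π = (0.3173, 0.3377, 0.3451).
So the stationary probability of Trainee is 0.3451.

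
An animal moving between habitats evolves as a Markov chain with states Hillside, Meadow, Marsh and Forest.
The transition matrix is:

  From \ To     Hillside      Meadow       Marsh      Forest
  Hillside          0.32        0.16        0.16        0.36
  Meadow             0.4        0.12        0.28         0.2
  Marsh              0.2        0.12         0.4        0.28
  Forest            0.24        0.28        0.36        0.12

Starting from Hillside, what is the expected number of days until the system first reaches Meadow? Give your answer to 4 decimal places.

5.5136

Let t(s) be the expected number of days to first reach Meadow from state s, with t(Meadow) = 0. Conditioning on the first day:
t(Hillside) = 1 + 0.32·t(Hillside) + 0.16·t(Marsh) + 0.36·t(Forest)
t(Marsh) = 1 + 0.2·t(Hillside) + 0.4·t(Marsh) + 0.28·t(Forest)
t(Forest) = 1 + 0.24·t(Hillside) + 0.36·t(Marsh) + 0.12·t(Forest)
Solving: t(Hillside) = 5.5136, t(Marsh) = 5.8542, t(Forest) = 5.0350.
Expected days from Hillside to Meadow: 5.5136.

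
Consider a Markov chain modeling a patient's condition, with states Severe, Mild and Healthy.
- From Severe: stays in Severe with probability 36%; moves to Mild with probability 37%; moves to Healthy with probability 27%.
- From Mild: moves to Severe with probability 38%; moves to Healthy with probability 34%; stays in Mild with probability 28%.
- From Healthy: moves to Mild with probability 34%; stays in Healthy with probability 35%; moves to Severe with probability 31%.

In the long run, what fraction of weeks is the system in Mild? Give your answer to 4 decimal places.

Let the stationary distribution be π with π = πP and π_1 + π_2 + π_3 = 1.
π_1 = 0.36·π_1 + 0.38·π_2 + 0.31·π_3
π_2 = 0.37·π_1 + 0.28·π_2 + 0.34·π_3
Solving with the normalization constraint gives π = (0.3507, 0.3307, 0.3186).
So the stationary probability of Mild is 0.3307.

0.3307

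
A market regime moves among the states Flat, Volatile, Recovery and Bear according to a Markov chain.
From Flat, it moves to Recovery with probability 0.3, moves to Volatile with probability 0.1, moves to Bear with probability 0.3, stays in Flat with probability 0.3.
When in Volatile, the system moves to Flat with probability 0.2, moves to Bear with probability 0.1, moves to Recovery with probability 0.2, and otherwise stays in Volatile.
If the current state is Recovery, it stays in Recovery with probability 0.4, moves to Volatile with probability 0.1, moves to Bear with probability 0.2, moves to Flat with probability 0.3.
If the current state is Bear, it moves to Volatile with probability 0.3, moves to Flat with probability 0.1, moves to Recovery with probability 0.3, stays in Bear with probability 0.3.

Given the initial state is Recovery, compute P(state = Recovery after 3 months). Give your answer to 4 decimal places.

Propagate the distribution vector 3 months from Recovery.
After 0 months: (0.0000, 0.0000, 1.0000, 0.0000)
After 1 month: (0.3000, 0.1000, 0.4000, 0.2000)
After 2 months: (0.2500, 0.1800, 0.3300, 0.2400)
After 3 months: (0.2340, 0.2200, 0.3150, 0.2310)
P(in Recovery after 3 months) = 0.3150

0.3150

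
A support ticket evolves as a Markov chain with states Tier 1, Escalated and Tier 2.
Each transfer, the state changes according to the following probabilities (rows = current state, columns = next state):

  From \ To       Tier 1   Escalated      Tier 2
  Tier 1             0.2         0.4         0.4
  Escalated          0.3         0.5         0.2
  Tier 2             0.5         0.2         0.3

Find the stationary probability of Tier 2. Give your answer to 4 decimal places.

0.2947

Let the stationary distribution be π with π = πP and π_1 + π_2 + π_3 = 1.
π_1 = 0.2·π_1 + 0.3·π_2 + 0.5·π_3
π_2 = 0.4·π_1 + 0.5·π_2 + 0.2·π_3
Solving with the normalization constraint gives π = (0.3263, 0.3789, 0.2947).
So the stationary probability of Tier 2 is 0.2947.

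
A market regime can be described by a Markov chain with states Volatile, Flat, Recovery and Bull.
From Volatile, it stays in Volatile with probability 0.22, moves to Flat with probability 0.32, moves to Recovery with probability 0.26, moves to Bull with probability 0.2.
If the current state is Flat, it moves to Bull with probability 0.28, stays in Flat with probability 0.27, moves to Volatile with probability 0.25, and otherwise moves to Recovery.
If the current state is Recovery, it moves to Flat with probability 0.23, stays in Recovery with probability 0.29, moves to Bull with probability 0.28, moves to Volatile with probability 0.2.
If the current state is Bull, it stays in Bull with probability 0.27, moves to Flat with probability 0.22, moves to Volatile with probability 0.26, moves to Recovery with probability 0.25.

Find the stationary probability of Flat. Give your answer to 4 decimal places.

0.2587

Let the stationary distribution be π with π = πP and π_1 + π_2 + π_3 + π_4 = 1.
π_1 = 0.22·π_1 + 0.25·π_2 + 0.2·π_3 + 0.26·π_4
π_2 = 0.32·π_1 + 0.27·π_2 + 0.23·π_3 + 0.22·π_4
π_3 = 0.26·π_1 + 0.2·π_2 + 0.29·π_3 + 0.25·π_4
Solving with the normalization constraint gives π = (0.2331, 0.2587, 0.2494, 0.2588).
So the stationary probability of Flat is 0.2587.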